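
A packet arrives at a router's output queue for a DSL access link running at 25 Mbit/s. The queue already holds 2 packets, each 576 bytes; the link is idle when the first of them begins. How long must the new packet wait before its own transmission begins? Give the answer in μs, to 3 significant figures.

Each queued packet: L/R = 4608/25000000 = 184.32 μs.
2 queued → 368.64 μs.
Queuing delay = 369 μs.

369 μs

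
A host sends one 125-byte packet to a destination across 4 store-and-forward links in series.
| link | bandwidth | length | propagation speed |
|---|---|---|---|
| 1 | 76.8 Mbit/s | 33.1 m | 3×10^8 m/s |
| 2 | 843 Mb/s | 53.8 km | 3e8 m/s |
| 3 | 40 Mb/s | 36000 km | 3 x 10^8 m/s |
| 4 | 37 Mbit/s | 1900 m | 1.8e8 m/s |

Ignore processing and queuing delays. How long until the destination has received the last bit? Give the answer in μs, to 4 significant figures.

120300 μs

L = 125 × 8 = 1000 bits.
Transmission delays (L/R per hop): 13.0208, 1.18624, 25, 27.027 μs; sum = 66.2341 μs.
Propagation delays (d/s per hop): 0.110333, 179.333, 120000, 10.5556 μs; sum = 120190 μs.
End-to-end = 120300 μs.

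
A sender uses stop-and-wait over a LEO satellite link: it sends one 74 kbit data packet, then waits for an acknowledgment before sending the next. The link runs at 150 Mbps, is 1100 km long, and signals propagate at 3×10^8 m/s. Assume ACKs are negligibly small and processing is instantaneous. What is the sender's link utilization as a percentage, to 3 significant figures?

t_tx = L/R = 74000/150000000 = 0.000493333 s.
t_prop = 1100000/300000000 = 0.00366667 s; RTT = 0.00733333 s.
Cycle = t_tx + RTT = 0.00782667 s.
Utilization = t_tx / cycle = 0.000493333/0.00782667 = 6.30 %.

6.30 %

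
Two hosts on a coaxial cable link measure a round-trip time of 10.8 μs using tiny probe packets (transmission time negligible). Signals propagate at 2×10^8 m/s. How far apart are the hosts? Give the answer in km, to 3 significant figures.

One-way propagation = RTT/2 = 5.4 μs.
d = s × t = 200000000 × 5.4e-06 = 1.08 km.

1.08 km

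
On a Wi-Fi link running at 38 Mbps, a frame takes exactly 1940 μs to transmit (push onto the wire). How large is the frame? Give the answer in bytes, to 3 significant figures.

9220 bytes

L = R × t_tx = 38000000 b/s × 0.00194 s = 73720 bits.
In bytes: 73720 / 8 = 9220 bytes.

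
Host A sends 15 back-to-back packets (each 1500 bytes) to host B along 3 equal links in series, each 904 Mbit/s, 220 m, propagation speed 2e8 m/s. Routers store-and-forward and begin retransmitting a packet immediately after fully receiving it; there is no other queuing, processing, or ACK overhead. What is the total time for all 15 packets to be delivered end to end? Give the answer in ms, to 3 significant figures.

Per-hop transmission t_tx = L/R = 12000/904000000 = 0.0132743 ms.
Per-hop propagation t_prop = 220/200000000 = 0.0011 ms.
Pipeline fill: first packet needs 3·t_tx to clear all hops; remaining 14 packets each add one t_tx.
Total = (3+15-1)·t_tx + 3·t_prop = 17·0.0132743 + 3·0.0011 = 0.229 ms.

0.229 ms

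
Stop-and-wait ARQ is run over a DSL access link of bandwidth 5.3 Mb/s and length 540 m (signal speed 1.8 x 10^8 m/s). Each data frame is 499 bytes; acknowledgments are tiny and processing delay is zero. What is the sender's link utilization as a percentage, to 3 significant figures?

99.2 %

t_tx = L/R = 3992/5300000 = 0.000753208 s.
t_prop = 540/180000000 = 3e-06 s; RTT = 6e-06 s.
Cycle = t_tx + RTT = 0.000759208 s.
Utilization = t_tx / cycle = 0.000753208/0.000759208 = 99.2 %.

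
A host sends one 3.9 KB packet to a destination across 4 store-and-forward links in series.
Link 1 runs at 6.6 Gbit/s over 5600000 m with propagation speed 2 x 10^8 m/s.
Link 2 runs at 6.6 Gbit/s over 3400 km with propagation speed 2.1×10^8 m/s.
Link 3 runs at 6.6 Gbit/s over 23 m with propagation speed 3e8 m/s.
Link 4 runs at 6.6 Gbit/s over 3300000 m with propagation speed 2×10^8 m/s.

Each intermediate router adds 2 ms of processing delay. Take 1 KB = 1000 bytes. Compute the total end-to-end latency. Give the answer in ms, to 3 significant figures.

L = 31200 bits.
Transmission delay per hop = L/R = 31200/6600000000 = 0.00472727 ms; 4 hops → 0.0189091 ms.
Propagation delays (d/s per hop): 28, 16.1905, 7.66667e-05, 16.5 ms; sum = 60.6906 ms.
Processing at 3 router(s): 3 × 2 ms = 6 ms.
End-to-end = 66.7 ms.

66.7 ms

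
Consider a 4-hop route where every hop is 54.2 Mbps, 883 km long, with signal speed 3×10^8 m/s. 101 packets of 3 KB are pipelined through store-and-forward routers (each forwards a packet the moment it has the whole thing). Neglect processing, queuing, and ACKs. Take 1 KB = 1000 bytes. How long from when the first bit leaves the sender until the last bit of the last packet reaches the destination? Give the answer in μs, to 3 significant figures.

57800 μs

Per-hop transmission t_tx = L/R = 24000/54200000 = 442.804 μs.
Per-hop propagation t_prop = 883000/300000000 = 2943.33 μs.
Pipeline fill: first packet needs 4·t_tx to clear all hops; remaining 100 packets each add one t_tx.
Total = (4+101-1)·t_tx + 4·t_prop = 104·442.804 + 4·2943.33 = 57800 μs.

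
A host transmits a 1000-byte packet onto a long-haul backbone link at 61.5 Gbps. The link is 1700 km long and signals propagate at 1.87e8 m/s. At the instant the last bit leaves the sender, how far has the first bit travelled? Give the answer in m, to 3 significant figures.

24.3 m

t_tx = L/R = 8000/61500000000 = 1.30081e-07 s.
Distance = s × t_tx = 187000000 × 1.30081e-07 = 24.3 m.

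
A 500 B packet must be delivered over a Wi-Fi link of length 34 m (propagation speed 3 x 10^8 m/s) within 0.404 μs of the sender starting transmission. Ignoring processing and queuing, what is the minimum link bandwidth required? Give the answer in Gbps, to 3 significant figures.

L = 4000 bits.
Propagation delay = 34 / 300000000 = 0.113333 μs.
Transmission budget = 0.404 − 0.113333 = 0.290667 μs.
R ≥ L / t_tx = 4000 bits / 2.90667e-07 s = 13.8 Gbps.

13.8 Gbps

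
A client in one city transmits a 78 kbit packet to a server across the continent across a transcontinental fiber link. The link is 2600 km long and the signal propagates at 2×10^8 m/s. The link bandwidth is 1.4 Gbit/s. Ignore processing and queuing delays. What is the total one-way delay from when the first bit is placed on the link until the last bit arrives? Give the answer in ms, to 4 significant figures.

13.06 ms

L = 78000 bits.
Transmission delay = L/R = 78000 / 1400000000 = 0.0557143 ms.
Propagation delay = d/s = 2600000 m / 200000000 m/s = 13 ms.
Total = 13.06 ms.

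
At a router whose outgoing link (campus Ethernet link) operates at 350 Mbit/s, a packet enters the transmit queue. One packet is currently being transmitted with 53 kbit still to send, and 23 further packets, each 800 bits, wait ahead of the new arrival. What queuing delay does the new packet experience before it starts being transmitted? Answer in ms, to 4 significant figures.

0.2040 ms

Each queued packet: L/R = 800/350000000 = 0.00228571 ms.
23 queued → 0.0525714 ms.
Plus remaining 53000 bits of current packet: 0.151429 ms.
Queuing delay = 0.2040 ms.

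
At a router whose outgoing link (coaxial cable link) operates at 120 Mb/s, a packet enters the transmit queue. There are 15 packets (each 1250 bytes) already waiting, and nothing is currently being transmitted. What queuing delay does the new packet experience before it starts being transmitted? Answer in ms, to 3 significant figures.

1.25 ms

Each queued packet: L/R = 10000/120000000 = 0.0833333 ms.
15 queued → 1.25 ms.
Queuing delay = 1.25 ms.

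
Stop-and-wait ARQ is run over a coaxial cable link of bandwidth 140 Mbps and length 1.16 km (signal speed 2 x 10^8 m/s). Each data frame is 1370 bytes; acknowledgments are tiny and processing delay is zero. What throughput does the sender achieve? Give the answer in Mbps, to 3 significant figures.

t_tx = L/R = 10960/140000000 = 7.82857e-05 s.
t_prop = 1160/200000000 = 5.8e-06 s; RTT = 1.16e-05 s.
Cycle = t_tx + RTT = 8.98857e-05 s.
Throughput = L / cycle = 10960 / 8.98857e-05 = 122 Mbps.

122 Mbps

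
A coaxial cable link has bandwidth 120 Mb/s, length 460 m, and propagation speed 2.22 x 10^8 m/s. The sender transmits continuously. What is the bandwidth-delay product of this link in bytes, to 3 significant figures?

Propagation delay = 460 / 2.22e+08 = 2.07207e-06 s.
BDP = R × t_prop = 120000000 × 2.07207e-06 = 248.649 bits.
In bytes: 248.649/8 = 31.1 bytes.

31.1 bytes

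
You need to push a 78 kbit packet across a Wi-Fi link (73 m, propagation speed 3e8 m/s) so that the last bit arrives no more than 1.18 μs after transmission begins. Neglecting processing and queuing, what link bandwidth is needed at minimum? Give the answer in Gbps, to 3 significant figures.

83.3 Gbps

Propagation delay = 73 / 300000000 = 0.243333 μs.
Transmission budget = 1.18 − 0.243333 = 0.936667 μs.
R ≥ L / t_tx = 78000 bits / 9.36667e-07 s = 83.3 Gbps.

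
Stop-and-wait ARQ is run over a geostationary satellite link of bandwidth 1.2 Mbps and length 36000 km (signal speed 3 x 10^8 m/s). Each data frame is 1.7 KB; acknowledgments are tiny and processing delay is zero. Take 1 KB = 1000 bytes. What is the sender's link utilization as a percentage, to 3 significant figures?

t_tx = L/R = 13600/1200000 = 0.0113333 s.
t_prop = 36000000/300000000 = 0.12 s; RTT = 0.24 s.
Cycle = t_tx + RTT = 0.251333 s.
Utilization = t_tx / cycle = 0.0113333/0.251333 = 4.51 %.

4.51 %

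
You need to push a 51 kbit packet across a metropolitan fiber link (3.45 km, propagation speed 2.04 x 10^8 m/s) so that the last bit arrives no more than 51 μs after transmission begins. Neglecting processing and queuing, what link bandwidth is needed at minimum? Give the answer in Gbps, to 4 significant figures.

1.496 Gbps

Propagation delay = 3450 / 204000000 = 16.9118 μs.
Transmission budget = 51 − 16.9118 = 34.0882 μs.
R ≥ L / t_tx = 51000 bits / 3.40882e-05 s = 1.496 Gbps.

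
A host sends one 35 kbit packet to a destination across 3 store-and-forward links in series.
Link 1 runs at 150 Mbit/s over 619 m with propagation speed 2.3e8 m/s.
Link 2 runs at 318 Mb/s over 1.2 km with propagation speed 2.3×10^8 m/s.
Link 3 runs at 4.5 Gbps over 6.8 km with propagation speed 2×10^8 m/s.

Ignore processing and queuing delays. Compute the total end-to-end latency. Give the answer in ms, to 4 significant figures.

L = 35000 bits.
Transmission delays (L/R per hop): 0.233333, 0.110063, 0.00777778 ms; sum = 0.351174 ms.
Propagation delays (d/s per hop): 0.0026913, 0.00521739, 0.034 ms; sum = 0.0419087 ms.
End-to-end = 0.3931 ms.

0.3931 ms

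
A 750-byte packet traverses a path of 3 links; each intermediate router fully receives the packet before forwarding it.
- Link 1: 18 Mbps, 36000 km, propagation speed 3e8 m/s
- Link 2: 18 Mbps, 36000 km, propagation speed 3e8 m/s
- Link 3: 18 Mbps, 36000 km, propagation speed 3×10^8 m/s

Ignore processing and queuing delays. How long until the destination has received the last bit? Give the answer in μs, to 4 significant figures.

361000 μs

L = 750 × 8 = 6000 bits.
Transmission delay per hop = L/R = 6000/18000000 = 333.333 μs; 3 hops → 1000 μs.
Propagation delays (d/s per hop): 120000, 120000, 120000 μs; sum = 360000 μs.
End-to-end = 361000 μs.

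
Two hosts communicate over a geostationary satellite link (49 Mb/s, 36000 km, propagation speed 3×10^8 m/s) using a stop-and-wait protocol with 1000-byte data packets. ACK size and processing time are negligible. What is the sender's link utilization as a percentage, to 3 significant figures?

t_tx = L/R = 8000/49000000 = 0.000163265 s.
t_prop = 36000000/300000000 = 0.12 s; RTT = 0.24 s.
Cycle = t_tx + RTT = 0.240163 s.
Utilization = t_tx / cycle = 0.000163265/0.240163 = 0.0680 %.

0.0680 %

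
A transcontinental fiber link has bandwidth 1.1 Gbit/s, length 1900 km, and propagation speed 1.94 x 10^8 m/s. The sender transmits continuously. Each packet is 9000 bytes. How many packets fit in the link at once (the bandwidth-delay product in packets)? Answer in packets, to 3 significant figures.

150 packets

Propagation delay = 1900000 / 194000000 = 0.00979381 s.
BDP = R × t_prop = 1100000000 × 0.00979381 = 10773200 bits.
In packets of 72000 bits: 150 packets.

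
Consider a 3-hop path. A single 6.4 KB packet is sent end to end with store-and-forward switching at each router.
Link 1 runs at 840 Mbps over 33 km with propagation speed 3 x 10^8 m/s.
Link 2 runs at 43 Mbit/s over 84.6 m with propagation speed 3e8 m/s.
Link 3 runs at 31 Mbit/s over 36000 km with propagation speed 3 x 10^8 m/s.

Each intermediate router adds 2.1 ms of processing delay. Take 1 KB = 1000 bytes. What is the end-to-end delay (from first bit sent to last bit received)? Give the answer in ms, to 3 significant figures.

127 ms

L = 51200 bits.
Transmission delays (L/R per hop): 0.0609524, 1.1907, 1.65161 ms; sum = 2.90326 ms.
Propagation delays (d/s per hop): 0.11, 0.000282, 120 ms; sum = 120.11 ms.
Processing at 2 router(s): 2 × 2.1 ms = 4.2 ms.
End-to-end = 127 ms.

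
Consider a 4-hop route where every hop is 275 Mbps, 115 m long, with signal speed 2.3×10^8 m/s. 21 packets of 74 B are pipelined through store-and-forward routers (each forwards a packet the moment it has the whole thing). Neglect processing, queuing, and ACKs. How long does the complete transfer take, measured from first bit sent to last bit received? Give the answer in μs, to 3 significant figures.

53.7 μs

Per-hop transmission t_tx = L/R = 592/275000000 = 2.15273 μs.
Per-hop propagation t_prop = 115/2.3e+08 = 0.5 μs.
Pipeline fill: first packet needs 4·t_tx to clear all hops; remaining 20 packets each add one t_tx.
Total = (4+21-1)·t_tx + 4·t_prop = 24·2.15273 + 4·0.5 = 53.7 μs.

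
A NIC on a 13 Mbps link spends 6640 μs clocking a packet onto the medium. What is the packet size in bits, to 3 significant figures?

L = R × t_tx = 13000000 b/s × 0.00664 s = 86320 bits.

86300 bits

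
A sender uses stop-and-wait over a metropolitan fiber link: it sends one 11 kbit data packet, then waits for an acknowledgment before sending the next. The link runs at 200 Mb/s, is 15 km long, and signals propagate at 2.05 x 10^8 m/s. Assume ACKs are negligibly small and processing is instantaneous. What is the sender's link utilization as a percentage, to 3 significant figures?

t_tx = L/R = 11000/200000000 = 5.5e-05 s.
t_prop = 15000/2.05e+08 = 7.31707e-05 s; RTT = 0.000146341 s.
Cycle = t_tx + RTT = 0.000201341 s.
Utilization = t_tx / cycle = 5.5e-05/0.000201341 = 27.3 %.

27.3 %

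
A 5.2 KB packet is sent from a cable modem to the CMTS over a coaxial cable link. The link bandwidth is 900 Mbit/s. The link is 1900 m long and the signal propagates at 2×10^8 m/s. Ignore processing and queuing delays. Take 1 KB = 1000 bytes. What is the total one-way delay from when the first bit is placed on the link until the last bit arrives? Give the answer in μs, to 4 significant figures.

55.72 μs

L = 41600 bits.
Transmission delay = L/R = 41600 / 900000000 = 46.2222 μs.
Propagation delay = d/s = 1900 m / 200000000 m/s = 9.5 μs.
Total = 55.72 μs.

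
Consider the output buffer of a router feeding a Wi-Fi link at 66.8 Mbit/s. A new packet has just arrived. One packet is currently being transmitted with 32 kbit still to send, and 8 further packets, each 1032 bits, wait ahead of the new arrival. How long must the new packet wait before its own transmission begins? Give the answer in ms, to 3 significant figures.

0.603 ms

Each queued packet: L/R = 1032/66800000 = 0.0154491 ms.
8 queued → 0.123593 ms.
Plus remaining 32000 bits of current packet: 0.479042 ms.
Queuing delay = 0.603 ms.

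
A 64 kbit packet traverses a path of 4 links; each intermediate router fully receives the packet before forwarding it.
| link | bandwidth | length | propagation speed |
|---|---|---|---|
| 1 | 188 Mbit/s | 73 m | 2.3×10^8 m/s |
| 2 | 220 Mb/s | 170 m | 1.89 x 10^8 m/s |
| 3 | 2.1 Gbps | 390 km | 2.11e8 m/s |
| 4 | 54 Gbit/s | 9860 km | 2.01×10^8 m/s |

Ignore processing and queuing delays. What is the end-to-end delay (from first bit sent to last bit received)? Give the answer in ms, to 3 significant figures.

L = 64000 bits.
Transmission delays (L/R per hop): 0.340426, 0.290909, 0.0304762, 0.00118519 ms; sum = 0.662996 ms.
Propagation delays (d/s per hop): 0.000317391, 0.000899471, 1.84834, 49.0547 ms; sum = 50.9043 ms.
End-to-end = 51.6 ms.

51.6 ms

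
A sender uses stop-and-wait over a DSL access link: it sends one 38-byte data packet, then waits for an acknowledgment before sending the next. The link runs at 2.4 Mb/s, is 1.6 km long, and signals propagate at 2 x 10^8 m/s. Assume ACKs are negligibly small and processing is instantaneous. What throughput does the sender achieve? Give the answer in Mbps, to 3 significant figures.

t_tx = L/R = 304/2400000 = 0.000126667 s.
t_prop = 1600/200000000 = 8e-06 s; RTT = 1.6e-05 s.
Cycle = t_tx + RTT = 0.000142667 s.
Throughput = L / cycle = 304 / 0.000142667 = 2.13 Mbps.

2.13 Mbps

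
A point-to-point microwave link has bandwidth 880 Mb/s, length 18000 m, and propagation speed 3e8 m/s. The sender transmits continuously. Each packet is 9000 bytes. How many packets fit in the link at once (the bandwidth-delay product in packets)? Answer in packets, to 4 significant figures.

0.7333 packets

Propagation delay = 18000 / 300000000 = 6e-05 s.
BDP = R × t_prop = 880000000 × 6e-05 = 52800 bits.
In packets of 72000 bits: 0.7333 packets.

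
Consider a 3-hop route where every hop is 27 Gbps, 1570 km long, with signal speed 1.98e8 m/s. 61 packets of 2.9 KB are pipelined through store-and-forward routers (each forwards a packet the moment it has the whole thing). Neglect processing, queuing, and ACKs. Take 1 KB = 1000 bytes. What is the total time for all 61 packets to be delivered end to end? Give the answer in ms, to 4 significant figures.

Per-hop transmission t_tx = L/R = 23200/27000000000 = 0.000859259 ms.
Per-hop propagation t_prop = 1570000/198000000 = 7.92929 ms.
Pipeline fill: first packet needs 3·t_tx to clear all hops; remaining 60 packets each add one t_tx.
Total = (3+61-1)·t_tx + 3·t_prop = 63·0.000859259 + 3·7.92929 = 23.84 ms.

23.84 ms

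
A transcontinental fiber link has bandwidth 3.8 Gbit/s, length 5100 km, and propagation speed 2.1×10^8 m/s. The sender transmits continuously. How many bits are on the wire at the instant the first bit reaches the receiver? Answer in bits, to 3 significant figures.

92300000 bits

Propagation delay = 5100000 / 210000000 = 0.0242857 s.
BDP = R × t_prop = 3800000000 × 0.0242857 = 92285700 bits.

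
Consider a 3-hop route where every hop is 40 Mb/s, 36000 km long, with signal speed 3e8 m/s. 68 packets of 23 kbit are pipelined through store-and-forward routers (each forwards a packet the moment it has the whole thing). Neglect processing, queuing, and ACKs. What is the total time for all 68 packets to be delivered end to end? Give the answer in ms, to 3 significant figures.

400 ms

Per-hop transmission t_tx = L/R = 23000/40000000 = 0.575 ms.
Per-hop propagation t_prop = 36000000/300000000 = 120 ms.
Pipeline fill: first packet needs 3·t_tx to clear all hops; remaining 67 packets each add one t_tx.
Total = (3+68-1)·t_tx + 3·t_prop = 70·0.575 + 3·120 = 400 ms.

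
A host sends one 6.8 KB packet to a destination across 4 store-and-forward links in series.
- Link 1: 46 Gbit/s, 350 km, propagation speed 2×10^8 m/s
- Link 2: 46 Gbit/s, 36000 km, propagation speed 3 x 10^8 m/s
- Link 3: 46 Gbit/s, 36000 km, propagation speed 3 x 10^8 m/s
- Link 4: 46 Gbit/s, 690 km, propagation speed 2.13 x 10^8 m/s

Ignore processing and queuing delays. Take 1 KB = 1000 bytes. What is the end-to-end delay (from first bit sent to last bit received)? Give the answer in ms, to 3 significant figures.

245 ms

L = 54400 bits.
Transmission delay per hop = L/R = 54400/46000000000 = 0.00118261 ms; 4 hops → 0.00473043 ms.
Propagation delays (d/s per hop): 1.75, 120, 120, 3.23944 ms; sum = 244.989 ms.
End-to-end = 245 ms.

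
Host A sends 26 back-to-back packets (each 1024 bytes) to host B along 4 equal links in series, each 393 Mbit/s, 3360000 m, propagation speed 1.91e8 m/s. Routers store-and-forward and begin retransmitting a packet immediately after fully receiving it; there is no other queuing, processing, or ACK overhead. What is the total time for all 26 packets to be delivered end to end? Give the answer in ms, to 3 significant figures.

71.0 ms

Per-hop transmission t_tx = L/R = 8192/393000000 = 0.0208448 ms.
Per-hop propagation t_prop = 3360000/191000000 = 17.5916 ms.
Pipeline fill: first packet needs 4·t_tx to clear all hops; remaining 25 packets each add one t_tx.
Total = (4+26-1)·t_tx + 4·t_prop = 29·0.0208448 + 4·17.5916 = 71.0 ms.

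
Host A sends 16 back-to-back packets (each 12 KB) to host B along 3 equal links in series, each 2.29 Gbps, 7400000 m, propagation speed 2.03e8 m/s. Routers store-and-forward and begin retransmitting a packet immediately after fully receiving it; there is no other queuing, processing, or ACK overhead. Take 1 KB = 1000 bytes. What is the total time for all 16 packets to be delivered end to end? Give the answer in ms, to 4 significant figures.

Per-hop transmission t_tx = L/R = 96000/2290000000 = 0.0419214 ms.
Per-hop propagation t_prop = 7400000/2.03e+08 = 36.4532 ms.
Pipeline fill: first packet needs 3·t_tx to clear all hops; remaining 15 packets each add one t_tx.
Total = (3+16-1)·t_tx + 3·t_prop = 18·0.0419214 + 3·36.4532 = 110.1 ms.

110.1 ms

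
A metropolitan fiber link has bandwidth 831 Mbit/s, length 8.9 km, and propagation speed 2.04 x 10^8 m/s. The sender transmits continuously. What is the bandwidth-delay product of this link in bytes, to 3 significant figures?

Propagation delay = 8900 / 204000000 = 4.36275e-05 s.
BDP = R × t_prop = 831000000 × 4.36275e-05 = 36254.4 bits.
In bytes: 36254.4/8 = 4530 bytes.

4530 bytes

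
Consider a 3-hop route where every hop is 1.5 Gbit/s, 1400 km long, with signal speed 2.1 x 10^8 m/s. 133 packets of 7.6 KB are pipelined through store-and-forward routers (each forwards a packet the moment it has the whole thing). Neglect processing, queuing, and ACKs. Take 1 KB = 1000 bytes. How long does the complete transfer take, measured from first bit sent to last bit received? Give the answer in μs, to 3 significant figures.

25500 μs

Per-hop transmission t_tx = L/R = 60800/1500000000 = 40.5333 μs.
Per-hop propagation t_prop = 1400000/210000000 = 6666.67 μs.
Pipeline fill: first packet needs 3·t_tx to clear all hops; remaining 132 packets each add one t_tx.
Total = (3+133-1)·t_tx + 3·t_prop = 135·40.5333 + 3·6666.67 = 25500 μs.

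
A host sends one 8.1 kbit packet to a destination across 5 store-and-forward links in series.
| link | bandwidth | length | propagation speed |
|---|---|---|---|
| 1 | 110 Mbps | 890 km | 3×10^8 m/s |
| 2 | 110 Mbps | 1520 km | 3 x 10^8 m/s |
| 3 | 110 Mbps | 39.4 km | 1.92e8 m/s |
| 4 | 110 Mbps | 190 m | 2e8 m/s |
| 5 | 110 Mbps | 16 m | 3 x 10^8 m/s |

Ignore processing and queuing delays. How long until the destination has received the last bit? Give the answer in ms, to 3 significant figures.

8.61 ms

L = 8100 bits.
Transmission delay per hop = L/R = 8100/110000000 = 0.0736364 ms; 5 hops → 0.368182 ms.
Propagation delays (d/s per hop): 2.96667, 5.06667, 0.205208, 0.00095, 5.33333e-05 ms; sum = 8.23955 ms.
End-to-end = 8.61 ms.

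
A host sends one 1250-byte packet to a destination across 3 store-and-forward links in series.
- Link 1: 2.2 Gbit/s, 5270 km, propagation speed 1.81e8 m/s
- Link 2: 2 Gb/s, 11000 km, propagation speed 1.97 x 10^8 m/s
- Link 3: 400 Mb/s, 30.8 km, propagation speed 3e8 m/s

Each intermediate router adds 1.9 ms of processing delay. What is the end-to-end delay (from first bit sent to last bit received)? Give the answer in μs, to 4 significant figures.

88890 μs

L = 1250 × 8 = 10000 bits.
Transmission delays (L/R per hop): 4.54545, 5, 25 μs; sum = 34.5455 μs.
Propagation delays (d/s per hop): 29116, 55837.6, 102.667 μs; sum = 85056.3 μs.
Processing at 2 router(s): 2 × 1.9 ms = 3800 μs.
End-to-end = 88890 μs.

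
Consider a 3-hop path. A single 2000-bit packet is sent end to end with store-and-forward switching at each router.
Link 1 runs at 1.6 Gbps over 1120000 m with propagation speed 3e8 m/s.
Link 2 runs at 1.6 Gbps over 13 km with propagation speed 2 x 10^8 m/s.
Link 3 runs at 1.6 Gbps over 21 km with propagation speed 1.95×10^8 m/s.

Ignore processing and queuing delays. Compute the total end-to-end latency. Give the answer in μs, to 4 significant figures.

Transmission delay per hop = L/R = 2000/1600000000 = 1.25 μs; 3 hops → 3.75 μs.
Propagation delays (d/s per hop): 3733.33, 65, 107.692 μs; sum = 3906.03 μs.
End-to-end = 3910 μs.

3910 μs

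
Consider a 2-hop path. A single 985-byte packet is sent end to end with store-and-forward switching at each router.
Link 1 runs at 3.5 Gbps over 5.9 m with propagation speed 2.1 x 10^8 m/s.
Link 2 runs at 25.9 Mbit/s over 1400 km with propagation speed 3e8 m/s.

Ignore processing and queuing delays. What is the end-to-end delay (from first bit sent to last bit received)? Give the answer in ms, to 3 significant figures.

4.97 ms

L = 985 × 8 = 7880 bits.
Transmission delays (L/R per hop): 0.00225143, 0.304247 ms; sum = 0.306499 ms.
Propagation delays (d/s per hop): 2.80952e-05, 4.66667 ms; sum = 4.66669 ms.
End-to-end = 4.97 ms.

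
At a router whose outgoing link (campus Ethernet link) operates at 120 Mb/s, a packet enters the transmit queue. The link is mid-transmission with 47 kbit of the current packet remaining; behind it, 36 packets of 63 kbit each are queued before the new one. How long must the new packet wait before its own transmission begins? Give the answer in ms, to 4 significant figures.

19.29 ms

Each queued packet: L/R = 63000/120000000 = 0.525 ms.
36 queued → 18.9 ms.
Plus remaining 47000 bits of current packet: 0.391667 ms.
Queuing delay = 19.29 ms.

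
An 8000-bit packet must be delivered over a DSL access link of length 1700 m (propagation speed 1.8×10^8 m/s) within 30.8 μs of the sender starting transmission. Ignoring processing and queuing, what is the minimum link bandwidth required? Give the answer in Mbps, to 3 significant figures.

Propagation delay = 1700 / 180000000 = 9.44444 μs.
Transmission budget = 30.8 − 9.44444 = 21.3556 μs.
R ≥ L / t_tx = 8000 bits / 2.13556e-05 s = 375 Mbps.

375 Mbps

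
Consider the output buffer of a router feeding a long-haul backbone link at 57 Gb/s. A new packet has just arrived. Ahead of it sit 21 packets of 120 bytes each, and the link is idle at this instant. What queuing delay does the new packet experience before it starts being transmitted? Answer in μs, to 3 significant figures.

0.354 μs

Each queued packet: L/R = 960/57000000000 = 0.0168421 μs.
21 queued → 0.353684 μs.
Queuing delay = 0.354 μs.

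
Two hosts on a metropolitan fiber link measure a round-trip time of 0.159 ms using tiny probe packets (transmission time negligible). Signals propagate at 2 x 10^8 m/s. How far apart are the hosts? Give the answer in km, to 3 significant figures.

One-way propagation = RTT/2 = 0.0795 ms.
d = s × t = 200000000 × 7.95e-05 = 15.9 km.

15.9 km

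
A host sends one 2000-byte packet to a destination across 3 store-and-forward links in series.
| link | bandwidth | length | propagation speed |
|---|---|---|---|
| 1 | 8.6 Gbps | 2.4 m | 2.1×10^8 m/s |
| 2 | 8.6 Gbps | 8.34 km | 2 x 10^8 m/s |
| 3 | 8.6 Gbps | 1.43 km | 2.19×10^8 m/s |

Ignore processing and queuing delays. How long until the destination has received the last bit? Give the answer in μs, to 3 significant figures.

L = 2000 × 8 = 16000 bits.
Transmission delay per hop = L/R = 16000/8600000000 = 1.86047 μs; 3 hops → 5.5814 μs.
Propagation delays (d/s per hop): 0.0114286, 41.7, 6.52968 μs; sum = 48.2411 μs.
End-to-end = 53.8 μs.

53.8 μs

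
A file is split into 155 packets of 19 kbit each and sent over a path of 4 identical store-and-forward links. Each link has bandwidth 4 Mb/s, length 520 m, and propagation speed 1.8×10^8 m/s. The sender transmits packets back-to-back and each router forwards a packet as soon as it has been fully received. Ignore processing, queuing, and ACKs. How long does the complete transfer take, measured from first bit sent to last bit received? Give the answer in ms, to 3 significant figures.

751 ms

Per-hop transmission t_tx = L/R = 19000/4000000 = 4.75 ms.
Per-hop propagation t_prop = 520/180000000 = 0.00288889 ms.
Pipeline fill: first packet needs 4·t_tx to clear all hops; remaining 154 packets each add one t_tx.
Total = (4+155-1)·t_tx + 4·t_prop = 158·4.75 + 4·0.00288889 = 751 ms.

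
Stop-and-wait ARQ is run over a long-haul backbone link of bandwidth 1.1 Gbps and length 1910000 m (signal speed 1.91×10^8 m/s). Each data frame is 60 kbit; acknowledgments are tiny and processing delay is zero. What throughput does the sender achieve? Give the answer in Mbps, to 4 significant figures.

t_tx = L/R = 60000/1100000000 = 5.45455e-05 s.
t_prop = 1910000/191000000 = 0.01 s; RTT = 0.02 s.
Cycle = t_tx + RTT = 0.0200545 s.
Throughput = L / cycle = 60000 / 0.0200545 = 2.992 Mbps.

2.992 Mbps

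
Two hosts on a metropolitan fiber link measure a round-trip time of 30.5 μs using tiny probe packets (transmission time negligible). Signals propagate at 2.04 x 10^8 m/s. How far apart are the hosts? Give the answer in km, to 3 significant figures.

One-way propagation = RTT/2 = 15.25 μs.
d = s × t = 204000000 × 1.525e-05 = 3.11 km.

3.11 km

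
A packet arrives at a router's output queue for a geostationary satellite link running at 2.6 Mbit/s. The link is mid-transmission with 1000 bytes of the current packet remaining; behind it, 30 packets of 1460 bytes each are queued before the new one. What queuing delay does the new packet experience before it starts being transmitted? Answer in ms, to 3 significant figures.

138 ms

Each queued packet: L/R = 11680/2600000 = 4.49231 ms.
30 queued → 134.769 ms.
Plus remaining 8000 bits of current packet: 3.07692 ms.
Queuing delay = 138 ms.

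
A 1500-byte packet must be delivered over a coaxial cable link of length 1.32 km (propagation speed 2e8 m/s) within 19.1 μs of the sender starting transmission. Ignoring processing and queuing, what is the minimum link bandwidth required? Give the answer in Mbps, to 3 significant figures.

960 Mbps

L = 12000 bits.
Propagation delay = 1320 / 200000000 = 6.6 μs.
Transmission budget = 19.1 − 6.6 = 12.5 μs.
R ≥ L / t_tx = 12000 bits / 1.25e-05 s = 960 Mbps.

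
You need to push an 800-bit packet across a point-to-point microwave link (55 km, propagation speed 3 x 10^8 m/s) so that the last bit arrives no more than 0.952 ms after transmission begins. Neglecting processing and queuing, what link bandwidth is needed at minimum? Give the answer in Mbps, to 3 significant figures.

Propagation delay = 55000 / 300000000 = 0.183333 ms.
Transmission budget = 0.952 − 0.183333 = 0.768667 ms.
R ≥ L / t_tx = 800 bits / 0.000768667 s = 1.04 Mbps.

1.04 Mbps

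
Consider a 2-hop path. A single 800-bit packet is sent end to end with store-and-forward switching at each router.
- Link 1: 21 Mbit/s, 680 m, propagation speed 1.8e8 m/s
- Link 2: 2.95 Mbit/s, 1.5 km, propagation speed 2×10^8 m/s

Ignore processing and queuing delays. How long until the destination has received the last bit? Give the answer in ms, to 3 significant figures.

Transmission delays (L/R per hop): 0.0380952, 0.271186 ms; sum = 0.309282 ms.
Propagation delays (d/s per hop): 0.00377778, 0.0075 ms; sum = 0.0112778 ms.
End-to-end = 0.321 ms.

0.321 ms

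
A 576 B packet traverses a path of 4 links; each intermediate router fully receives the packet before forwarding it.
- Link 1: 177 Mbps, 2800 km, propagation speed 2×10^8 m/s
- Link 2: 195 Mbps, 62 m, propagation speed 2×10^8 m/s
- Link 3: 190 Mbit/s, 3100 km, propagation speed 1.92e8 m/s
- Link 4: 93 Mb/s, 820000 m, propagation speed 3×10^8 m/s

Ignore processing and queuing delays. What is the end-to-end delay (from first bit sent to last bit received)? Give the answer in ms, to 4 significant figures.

L = 576 × 8 = 4608 bits.
Transmission delays (L/R per hop): 0.0260339, 0.0236308, 0.0242526, 0.0495484 ms; sum = 0.123466 ms.
Propagation delays (d/s per hop): 14, 0.00031, 16.1458, 2.73333 ms; sum = 32.8795 ms.
End-to-end = 33.00 ms.

33.00 ms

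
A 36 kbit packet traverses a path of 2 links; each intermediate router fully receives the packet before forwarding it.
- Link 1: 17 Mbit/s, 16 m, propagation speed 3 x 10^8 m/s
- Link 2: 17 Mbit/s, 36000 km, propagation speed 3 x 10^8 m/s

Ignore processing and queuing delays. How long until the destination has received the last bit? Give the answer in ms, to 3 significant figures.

L = 36000 bits.
Transmission delay per hop = L/R = 36000/17000000 = 2.11765 ms; 2 hops → 4.23529 ms.
Propagation delays (d/s per hop): 5.33333e-05, 120 ms; sum = 120 ms.
End-to-end = 124 ms.

124 ms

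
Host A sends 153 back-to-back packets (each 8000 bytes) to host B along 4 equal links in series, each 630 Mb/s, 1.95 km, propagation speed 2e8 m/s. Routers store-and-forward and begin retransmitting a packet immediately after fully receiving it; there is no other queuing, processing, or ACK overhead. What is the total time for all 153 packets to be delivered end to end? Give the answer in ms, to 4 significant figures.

15.89 ms

Per-hop transmission t_tx = L/R = 64000/630000000 = 0.101587 ms.
Per-hop propagation t_prop = 1950/200000000 = 0.00975 ms.
Pipeline fill: first packet needs 4·t_tx to clear all hops; remaining 152 packets each add one t_tx.
Total = (4+153-1)·t_tx + 4·t_prop = 156·0.101587 + 4·0.00975 = 15.89 ms.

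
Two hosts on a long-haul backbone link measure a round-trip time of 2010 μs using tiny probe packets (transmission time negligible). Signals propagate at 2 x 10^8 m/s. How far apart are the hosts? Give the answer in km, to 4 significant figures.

201.0 km

One-way propagation = RTT/2 = 1005 μs.
d = s × t = 200000000 × 0.001005 = 201.0 km.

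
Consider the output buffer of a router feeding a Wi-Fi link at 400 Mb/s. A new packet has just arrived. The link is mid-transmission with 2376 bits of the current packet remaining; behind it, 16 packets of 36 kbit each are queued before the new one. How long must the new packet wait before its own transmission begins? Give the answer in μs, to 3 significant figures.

1450 μs

Each queued packet: L/R = 36000/400000000 = 90 μs.
16 queued → 1440 μs.
Plus remaining 2376 bits of current packet: 5.94 μs.
Queuing delay = 1450 μs.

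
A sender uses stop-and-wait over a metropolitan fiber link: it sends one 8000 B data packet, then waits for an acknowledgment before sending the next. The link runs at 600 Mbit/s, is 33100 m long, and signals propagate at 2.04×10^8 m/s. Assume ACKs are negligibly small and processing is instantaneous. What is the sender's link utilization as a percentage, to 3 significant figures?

t_tx = L/R = 64000/600000000 = 0.000106667 s.
t_prop = 33100/204000000 = 0.000162255 s; RTT = 0.00032451 s.
Cycle = t_tx + RTT = 0.000431176 s.
Utilization = t_tx / cycle = 0.000106667/0.000431176 = 24.7 %.

24.7 %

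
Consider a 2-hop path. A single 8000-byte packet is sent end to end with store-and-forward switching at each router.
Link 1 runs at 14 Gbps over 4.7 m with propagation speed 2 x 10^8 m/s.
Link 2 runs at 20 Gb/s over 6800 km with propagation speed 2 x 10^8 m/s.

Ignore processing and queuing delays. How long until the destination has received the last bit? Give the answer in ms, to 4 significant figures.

L = 8000 × 8 = 64000 bits.
Transmission delays (L/R per hop): 0.00457143, 0.0032 ms; sum = 0.00777143 ms.
Propagation delays (d/s per hop): 2.35e-05, 34 ms; sum = 34 ms.
End-to-end = 34.01 ms.

34.01 ms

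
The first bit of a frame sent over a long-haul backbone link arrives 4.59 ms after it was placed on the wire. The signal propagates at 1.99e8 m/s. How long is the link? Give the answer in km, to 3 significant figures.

d = s × t_prop = 199000000 × 0.00459 = 913 km.

913 km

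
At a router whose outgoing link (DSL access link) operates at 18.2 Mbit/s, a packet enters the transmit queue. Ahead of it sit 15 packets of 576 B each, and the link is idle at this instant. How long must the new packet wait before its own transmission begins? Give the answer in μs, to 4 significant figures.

3798 μs

Each queued packet: L/R = 4608/18200000 = 253.187 μs.
15 queued → 3797.8 μs.
Queuing delay = 3798 μs.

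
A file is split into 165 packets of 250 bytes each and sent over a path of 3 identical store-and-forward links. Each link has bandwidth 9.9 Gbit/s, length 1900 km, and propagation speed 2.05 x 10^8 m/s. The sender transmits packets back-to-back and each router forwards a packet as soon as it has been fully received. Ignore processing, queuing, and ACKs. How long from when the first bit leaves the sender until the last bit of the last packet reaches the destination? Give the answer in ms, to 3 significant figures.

27.8 ms

Per-hop transmission t_tx = L/R = 2000/9900000000 = 0.00020202 ms.
Per-hop propagation t_prop = 1900000/2.05e+08 = 9.26829 ms.
Pipeline fill: first packet needs 3·t_tx to clear all hops; remaining 164 packets each add one t_tx.
Total = (3+165-1)·t_tx + 3·t_prop = 167·0.00020202 + 3·9.26829 = 27.8 ms.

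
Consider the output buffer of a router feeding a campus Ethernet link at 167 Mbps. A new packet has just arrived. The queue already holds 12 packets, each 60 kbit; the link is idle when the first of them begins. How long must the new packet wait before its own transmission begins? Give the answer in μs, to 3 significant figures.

Each queued packet: L/R = 60000/167000000 = 359.281 μs.
12 queued → 4311.38 μs.
Queuing delay = 4310 μs.

4310 μs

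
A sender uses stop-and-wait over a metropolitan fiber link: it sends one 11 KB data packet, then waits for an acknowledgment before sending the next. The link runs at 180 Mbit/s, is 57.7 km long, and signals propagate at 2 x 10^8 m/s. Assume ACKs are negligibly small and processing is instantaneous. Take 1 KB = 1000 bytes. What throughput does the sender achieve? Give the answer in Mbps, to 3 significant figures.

82.6 Mbps

t_tx = L/R = 88000/180000000 = 0.000488889 s.
t_prop = 57700/200000000 = 0.0002885 s; RTT = 0.000577 s.
Cycle = t_tx + RTT = 0.00106589 s.
Throughput = L / cycle = 88000 / 0.00106589 = 82.6 Mbps.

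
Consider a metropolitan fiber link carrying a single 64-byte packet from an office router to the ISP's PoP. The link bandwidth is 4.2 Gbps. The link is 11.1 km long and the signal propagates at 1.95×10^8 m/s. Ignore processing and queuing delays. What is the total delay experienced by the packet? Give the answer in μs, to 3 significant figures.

L = 64 × 8 = 512 bits.
Transmission delay = L/R = 512 / 4200000000 = 0.121905 μs.
Propagation delay = d/s = 11100 m / 195000000 m/s = 56.9231 μs.
Total = 57.0 μs.

57.0 μs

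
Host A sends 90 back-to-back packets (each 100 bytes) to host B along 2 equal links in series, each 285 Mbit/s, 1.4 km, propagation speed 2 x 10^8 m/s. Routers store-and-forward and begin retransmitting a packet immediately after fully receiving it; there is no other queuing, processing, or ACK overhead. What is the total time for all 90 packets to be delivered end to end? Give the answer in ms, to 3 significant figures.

0.269 ms

Per-hop transmission t_tx = L/R = 800/285000000 = 0.00280702 ms.
Per-hop propagation t_prop = 1400/200000000 = 0.007 ms.
Pipeline fill: first packet needs 2·t_tx to clear all hops; remaining 89 packets each add one t_tx.
Total = (2+90-1)·t_tx + 2·t_prop = 91·0.00280702 + 2·0.007 = 0.269 ms.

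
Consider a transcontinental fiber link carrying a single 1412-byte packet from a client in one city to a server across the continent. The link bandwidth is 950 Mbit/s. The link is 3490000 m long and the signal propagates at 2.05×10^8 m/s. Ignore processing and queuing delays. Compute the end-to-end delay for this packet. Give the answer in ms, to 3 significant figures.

L = 1412 × 8 = 11296 bits.
Transmission delay = L/R = 11296 / 950000000 = 0.0118905 ms.
Propagation delay = d/s = 3490000 m / 2.05e+08 m/s = 17.0244 ms.
Total = 17.0 ms.

17.0 ms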